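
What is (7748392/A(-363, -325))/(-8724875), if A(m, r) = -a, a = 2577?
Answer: 7748392/22484002875 ≈ 0.00034462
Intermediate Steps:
A(m, r) = -2577 (A(m, r) = -1*2577 = -2577)
(7748392/A(-363, -325))/(-8724875) = (7748392/(-2577))/(-8724875) = (7748392*(-1/2577))*(-1/8724875) = -7748392/2577*(-1/8724875) = 7748392/22484002875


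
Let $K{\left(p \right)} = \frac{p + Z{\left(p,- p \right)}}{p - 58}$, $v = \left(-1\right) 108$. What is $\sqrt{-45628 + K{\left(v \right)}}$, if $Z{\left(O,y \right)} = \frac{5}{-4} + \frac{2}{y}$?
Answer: $\frac{i \sqrt{407367479526}}{2988} \approx 213.61 i$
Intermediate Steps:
$Z{\left(O,y \right)} = - \frac{5}{4} + \frac{2}{y}$ ($Z{\left(O,y \right)} = 5 \left(- \frac{1}{4}\right) + \frac{2}{y} = - \frac{5}{4} + \frac{2}{y}$)
$v = -108$
$K{\left(p \right)} = \frac{- \frac{5}{4} + p - \frac{2}{p}}{-58 + p}$ ($K{\left(p \right)} = \frac{p - \left(\frac{5}{4} - \frac{2}{\left(-1\right) p}\right)}{p - 58} = \frac{p - \left(\frac{5}{4} - 2 \left(- \frac{1}{p}\right)\right)}{-58 + p} = \frac{p - \left(\frac{5}{4} + \frac{2}{p}\right)}{-58 + p} = \frac{- \frac{5}{4} + p - \frac{2}{p}}{-58 + p}$)
$\sqrt{-45628 + K{\left(v \right)}} = \sqrt{-45628 + \frac{-8 - 108 \left(-5 + 4 \left(-108\right)\right)}{4 \left(-108\right) \left(-58 - 108\right)}} = \sqrt{-45628 + \frac{1}{4} \left(- \frac{1}{108}\right) \frac{1}{-166} \left(-8 - 108 \left(-5 - 432\right)\right)} = \sqrt{-45628 + \frac{1}{4} \left(- \frac{1}{108}\right) \left(- \frac{1}{166}\right) \left(-8 - -47196\right)} = \sqrt{-45628 + \frac{1}{4} \left(- \frac{1}{108}\right) \left(- \frac{1}{166}\right) \left(-8 + 47196\right)} = \sqrt{-45628 + \frac{1}{4} \left(- \frac{1}{108}\right) \left(- \frac{1}{166}\right) 47188} = \sqrt{-45628 + \frac{11797}{17928}} = \sqrt{- \frac{818006987}{17928}} = \frac{i \sqrt{407367479526}}{2988}$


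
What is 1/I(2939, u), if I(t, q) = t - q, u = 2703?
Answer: 1/236 ≈ 0.0042373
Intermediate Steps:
1/I(2939, u) = 1/(2939 - 1*2703) = 1/(2939 - 2703) = 1/236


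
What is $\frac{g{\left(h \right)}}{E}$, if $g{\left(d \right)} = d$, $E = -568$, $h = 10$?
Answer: $- \frac{5}{284} \approx -0.017606$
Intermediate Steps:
$\frac{g{\left(h \right)}}{E} = \frac{10}{-568} = 10 \left(- \frac{1}{568}\right) = - \frac{5}{284}$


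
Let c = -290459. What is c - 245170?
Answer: -535629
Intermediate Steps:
c - 245170 = -290459 - 245170 = -535629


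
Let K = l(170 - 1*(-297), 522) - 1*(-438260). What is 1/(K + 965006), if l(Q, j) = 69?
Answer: 1/1403335 ≈ 7.1259e-7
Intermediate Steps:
K = 438329 (K = 69 - 1*(-438260) = 69 + 438260 = 438329)
1/(K + 965006) = 1/(438329 + 965006) = 1/1403335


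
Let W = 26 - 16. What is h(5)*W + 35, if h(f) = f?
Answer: 85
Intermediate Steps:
W = 10
h(5)*W + 35 = 5*10 + 35 = 50 + 35 = 85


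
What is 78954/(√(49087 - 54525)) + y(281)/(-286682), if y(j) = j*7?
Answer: -1967/286682 - 39477*I*√5438/2719 ≈ -0.0068613 - 1070.7*I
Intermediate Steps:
y(j) = 7*j
78954/(√(49087 - 54525)) + y(281)/(-286682) = 78954/(√(49087 - 54525)) + (7*281)/(-286682) = 78954/(√(-5438)) + 1967*(-1/286682) = 78954/((I*√5438)) - 1967/286682 = 78954*(-I*√5438/5438) - 1967/286682 = -39477*I*√5438/2719 - 1967/286682 = -1967/286682 - 39477*I*√5438/2719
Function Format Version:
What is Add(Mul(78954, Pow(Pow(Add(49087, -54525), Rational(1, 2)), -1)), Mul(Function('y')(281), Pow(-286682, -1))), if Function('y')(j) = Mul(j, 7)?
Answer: Add(Rational(-1967, 286682), Mul(Rational(-39477, 2719), I, Pow(5438, Rational(1, 2)))) ≈ Add(-0.0068613, Mul(-1070.7, I))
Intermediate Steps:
Function('y')(j) = Mul(7, j)
Add(Mul(78954, Pow(Pow(Add(49087, -54525), Rational(1, 2)), -1)), Mul(Function('y')(281), Pow(-286682, -1))) = Add(Mul(78954, Pow(Pow(Add(49087, -54525), Rational(1, 2)), -1)), Mul(Mul(7, 281), Pow(-286682, -1))) = Add(Mul(78954, Pow(Pow(-5438, Rational(1, 2)), -1)), Mul(1967, Rational(-1, 286682))) = Add(Mul(78954, Pow(Mul(I, Pow(5438, Rational(1, 2))), -1)), Rational(-1967, 286682)) = Add(Mul(78954, Mul(Rational(-1, 5438), I, Pow(5438, Rational(1, 2)))), Rational(-1967, 286682)) = Add(Mul(Rational(-39477, 2719), I, Pow(5438, Rational(1, 2))), Rational(-1967, 286682)) = Add(Rational(-1967, 286682), Mul(Rational(-39477, 2719), I, Pow(5438, Rational(1, 2))))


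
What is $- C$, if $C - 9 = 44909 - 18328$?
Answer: $-26590$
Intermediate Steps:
$C = 26590$ ($C = 9 + \left(44909 - 18328\right) = 9 + 26581 = 26590$)
$- C = \left(-1\right) 26590 = -26590$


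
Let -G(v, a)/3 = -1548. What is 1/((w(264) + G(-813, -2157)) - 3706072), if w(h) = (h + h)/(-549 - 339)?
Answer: -37/136952858 ≈ -2.7017e-7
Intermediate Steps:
G(v, a) = 4644 (G(v, a) = -3*(-1548) = 4644)
w(h) = -h/444 (w(h) = (2*h)/(-888) = (2*h)*(-1/888) = -h/444)
1/((w(264) + G(-813, -2157)) - 3706072) = 1/((-1/444*264 + 4644) - 3706072) = 1/((-22/37 + 4644) - 3706072) = 1/(171806/37 - 3706072) = 1/(-136952858/37) = -37/136952858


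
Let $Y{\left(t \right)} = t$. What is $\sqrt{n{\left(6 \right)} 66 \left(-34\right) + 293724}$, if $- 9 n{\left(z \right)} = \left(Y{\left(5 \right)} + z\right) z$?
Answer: $2 \sqrt{77545} \approx 556.94$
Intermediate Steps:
$n{\left(z \right)} = - \frac{z \left(5 + z\right)}{9}$ ($n{\left(z \right)} = - \frac{\left(5 + z\right) z}{9} = - \frac{z \left(5 + z\right)}{9}$)
$\sqrt{n{\left(6 \right)} 66 \left(-34\right) + 293724} = \sqrt{\left(- \frac{1}{9}\right) 6 \left(5 + 6\right) 66 \left(-34\right) + 293724} = \sqrt{\left(- \frac{1}{9}\right) 6 \cdot 11 \cdot 66 \left(-34\right) + 293724} = \sqrt{\left(- \frac{22}{3}\right) 66 \left(-34\right) + 293724} = \sqrt{\left(-484\right) \left(-34\right) + 293724} = \sqrt{16456 + 293724} = \sqrt{310180} = 2 \sqrt{77545}$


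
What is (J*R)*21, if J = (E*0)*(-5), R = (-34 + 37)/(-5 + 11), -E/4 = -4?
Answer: 0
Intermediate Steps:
E = 16 (E = -4*(-4) = 16)
R = ½ (R = 3/6 = 3*(⅙) = ½ ≈ 0.50000)
J = 0 (J = (16*0)*(-5) = 0*(-5) = 0)
(J*R)*21 = (0*(½))*21 = 0*21 = 0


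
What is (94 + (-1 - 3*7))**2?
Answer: 5184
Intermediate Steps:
(94 + (-1 - 3*7))**2 = (94 + (-1 - 21))**2 = (94 - 22)**2 = 72**2 = 5184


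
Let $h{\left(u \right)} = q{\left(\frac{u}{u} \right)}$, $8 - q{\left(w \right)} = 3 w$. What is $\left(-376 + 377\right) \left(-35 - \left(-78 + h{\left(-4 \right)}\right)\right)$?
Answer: $38$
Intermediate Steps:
$q{\left(w \right)} = 8 - 3 w$
$h{\left(u \right)} = 5$ ($h{\left(u \right)} = 8 - 3 \frac{u}{u} = 8 - 3 = 5$)
$\left(-376 + 377\right) \left(-35 - \left(-78 + h{\left(-4 \right)}\right)\right) = \left(-376 + 377\right) \left(-35 + \left(78 - 5\right)\right) = 1 \left(-35 + \left(78 - 5\right)\right) = 1 \left(-35 + 73\right) = 1 \cdot 38 = 38$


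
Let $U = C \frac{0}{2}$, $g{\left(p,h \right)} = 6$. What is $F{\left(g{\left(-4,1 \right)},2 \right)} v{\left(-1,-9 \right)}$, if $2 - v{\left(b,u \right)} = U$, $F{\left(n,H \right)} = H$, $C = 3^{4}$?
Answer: $4$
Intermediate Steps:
$C = 81$
$U = 0$ ($U = 81 \cdot \frac{0}{2} = 81 \cdot 0 \cdot \frac{1}{2} = 81 \cdot 0 = 0$)
$v{\left(b,u \right)} = 2$ ($v{\left(b,u \right)} = 2 - 0 = 2 + 0 = 2$)
$F{\left(g{\left(-4,1 \right)},2 \right)} v{\left(-1,-9 \right)} = 2 \cdot 2 = 4$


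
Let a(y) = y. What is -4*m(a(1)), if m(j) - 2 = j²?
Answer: -12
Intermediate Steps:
m(j) = 2 + j²
-4*m(a(1)) = -4*(2 + 1²) = -4*(2 + 1) = -4*3 = -12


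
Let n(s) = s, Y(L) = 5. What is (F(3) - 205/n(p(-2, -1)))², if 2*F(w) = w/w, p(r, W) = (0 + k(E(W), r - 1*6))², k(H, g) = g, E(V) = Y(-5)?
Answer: 29929/4096 ≈ 7.3069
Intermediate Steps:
E(V) = 5
p(r, W) = (-6 + r)² (p(r, W) = (0 + (r - 1*6))² = (0 + (r - 6))² = (0 + (-6 + r))² = (-6 + r)²)
F(w) = ½ (F(w) = (w/w)/2 = (½)*1 = ½)
(F(3) - 205/n(p(-2, -1)))² = (½ - 205/(-6 - 2)²)² = (½ - 205/((-8)²))² = (½ - 205/64)² = (-173/64)² = 29929/4096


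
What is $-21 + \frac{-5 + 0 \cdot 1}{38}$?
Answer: $- \frac{803}{38} \approx -21.132$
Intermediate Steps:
$-21 + \frac{-5 + 0 \cdot 1}{38} = -21 + \frac{-5 + 0}{38} = -21 + \frac{1}{38} \left(-5\right) = -21 - \frac{5}{38} = - \frac{803}{38}$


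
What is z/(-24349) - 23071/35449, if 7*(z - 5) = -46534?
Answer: -2283947402/6042033907 ≈ -0.37801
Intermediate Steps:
z = -46499/7 (z = 5 + (⅐)*(-46534) = 5 - 46534/7 = -46499/7 ≈ -6642.7)
z/(-24349) - 23071/35449 = -46499/7/(-24349) - 23071/35449 = -46499/7*(-1/24349) - 23071*1/35449 = 46499/170443 - 23071/35449 = -2283947402/6042033907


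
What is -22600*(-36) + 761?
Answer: 814361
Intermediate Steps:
-22600*(-36) + 761 = -1130*(-720) + 761 = 813600 + 761 = 814361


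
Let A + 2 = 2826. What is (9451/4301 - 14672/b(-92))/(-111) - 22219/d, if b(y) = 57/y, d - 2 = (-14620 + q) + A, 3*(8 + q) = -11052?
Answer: -29769707690251/140470548174 ≈ -211.93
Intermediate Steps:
A = 2824 (A = -2 + 2826 = 2824)
q = -3692 (q = -8 + (⅓)*(-11052) = -8 - 3684 = -3692)
d = -15486 (d = 2 + ((-14620 - 3692) + 2824) = 2 + (-18312 + 2824) = 2 - 15488 = -15486)
(9451/4301 - 14672/b(-92))/(-111) - 22219/d = (9451/4301 - 14672/(57/(-92)))/(-111) - 22219/(-15486) = (9451*(1/4301) - 14672/(57*(-1/92)))*(-1/111) - 22219*(-1/15486) = (9451/4301 - 14672/(-57/92))*(-1/111) + 22219/15486 = (9451/4301 - 14672*(-92/57))*(-1/111) + 22219/15486 = (9451/4301 + 1349824/57)*(-1/111) + 22219/15486 = (5806131731/245157)*(-1/111) + 22219/15486 = -5806131731/27212427 + 22219/15486 = -29769707690251/140470548174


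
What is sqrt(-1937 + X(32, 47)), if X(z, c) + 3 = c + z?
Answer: I*sqrt(1861) ≈ 43.139*I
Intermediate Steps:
X(z, c) = -3 + c + z (X(z, c) = -3 + (c + z) = -3 + c + z)
sqrt(-1937 + X(32, 47)) = sqrt(-1937 + (-3 + 47 + 32)) = sqrt(-1937 + 76) = sqrt(-1861) = I*sqrt(1861)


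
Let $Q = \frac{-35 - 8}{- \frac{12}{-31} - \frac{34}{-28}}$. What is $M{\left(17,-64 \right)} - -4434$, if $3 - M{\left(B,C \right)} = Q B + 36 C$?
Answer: $\frac{5002249}{695} \approx 7197.5$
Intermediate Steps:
$Q = - \frac{18662}{695}$ ($Q = - \frac{43}{\left(-12\right) \left(- \frac{1}{31}\right) - - \frac{17}{14}} = - \frac{43}{\frac{12}{31} + \frac{17}{14}} = - \frac{43}{\frac{695}{434}} = \left(-43\right) \frac{434}{695} = - \frac{18662}{695} \approx -26.852$)
$M{\left(B,C \right)} = 3 - 36 C + \frac{18662 B}{695}$ ($M{\left(B,C \right)} = 3 - \left(- \frac{18662 B}{695} + 36 C\right) = 3 - \left(36 C - \frac{18662 B}{695}\right) = 3 + \left(- 36 C + \frac{18662 B}{695}\right) = 3 - 36 C + \frac{18662 B}{695}$)
$M{\left(17,-64 \right)} - -4434 = \left(3 - -2304 + \frac{18662}{695} \cdot 17\right) - -4434 = \left(3 + 2304 + \frac{317254}{695}\right) + 4434 = \frac{1920619}{695} + 4434 = \frac{5002249}{695}$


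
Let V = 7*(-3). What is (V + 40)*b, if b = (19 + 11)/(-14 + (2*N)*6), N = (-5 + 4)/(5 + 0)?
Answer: -1425/41 ≈ -34.756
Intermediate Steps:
N = -⅕ (N = -1/5 = -1*⅕ = -⅕ ≈ -0.20000)
V = -21
b = -75/41 (b = (19 + 11)/(-14 + (2*(-⅕))*6) = 30/(-14 - ⅖*6) = 30/(-14 - 12/5) = 30/(-82/5) = 30*(-5/82) = -75/41 ≈ -1.8293)
(V + 40)*b = (-21 + 40)*(-75/41) = 19*(-75/41) = -1425/41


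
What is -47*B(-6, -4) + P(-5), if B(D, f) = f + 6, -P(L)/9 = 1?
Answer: -103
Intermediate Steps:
P(L) = -9 (P(L) = -9*1 = -9)
B(D, f) = 6 + f
-47*B(-6, -4) + P(-5) = -47*(6 - 4) - 9 = -47*2 - 9 = -94 - 9 = -103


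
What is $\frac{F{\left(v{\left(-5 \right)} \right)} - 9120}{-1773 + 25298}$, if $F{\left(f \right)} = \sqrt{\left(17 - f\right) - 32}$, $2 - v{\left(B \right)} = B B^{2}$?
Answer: $- \frac{1824}{4705} + \frac{i \sqrt{142}}{23525} \approx -0.38767 + 0.00050654 i$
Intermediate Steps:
$v{\left(B \right)} = 2 - B^{3}$ ($v{\left(B \right)} = 2 - B B^{2} = 2 - B^{3}$)
$F{\left(f \right)} = \sqrt{-15 - f}$
$\frac{F{\left(v{\left(-5 \right)} \right)} - 9120}{-1773 + 25298} = \frac{\sqrt{-15 - \left(2 - \left(-5\right)^{3}\right)} - 9120}{-1773 + 25298} = \frac{\sqrt{-15 - \left(2 - -125\right)} - 9120}{23525} = \left(\sqrt{-15 - \left(2 + 125\right)} - 9120\right) \frac{1}{23525} = \left(\sqrt{-15 - 127} - 9120\right) \frac{1}{23525} = \left(\sqrt{-142} - 9120\right) \frac{1}{23525} = \left(i \sqrt{142} - 9120\right) \frac{1}{23525} = \left(-9120 + i \sqrt{142}\right) \frac{1}{23525} = - \frac{1824}{4705} + \frac{i \sqrt{142}}{23525}$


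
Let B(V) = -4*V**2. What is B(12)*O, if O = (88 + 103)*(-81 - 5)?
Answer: 9461376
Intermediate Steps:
O = -16426 (O = 191*(-86) = -16426)
B(12)*O = -4*12**2*(-16426) = -4*144*(-16426) = -576*(-16426) = 9461376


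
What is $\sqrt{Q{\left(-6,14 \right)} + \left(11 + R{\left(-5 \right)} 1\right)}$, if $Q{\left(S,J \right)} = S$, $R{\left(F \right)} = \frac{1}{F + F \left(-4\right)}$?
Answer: $\frac{2 \sqrt{285}}{15} \approx 2.2509$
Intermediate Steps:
$R{\left(F \right)} = - \frac{1}{3 F}$ ($R{\left(F \right)} = \frac{1}{F - 4 F} = \frac{1}{\left(-3\right) F} = - \frac{1}{3 F}$)
$\sqrt{Q{\left(-6,14 \right)} + \left(11 + R{\left(-5 \right)} 1\right)} = \sqrt{-6 + \left(11 + - \frac{1}{3 \left(-5\right)} 1\right)} = \sqrt{-6 + \left(11 + \left(- \frac{1}{3}\right) \left(- \frac{1}{5}\right) 1\right)} = \sqrt{-6 + \left(11 + \frac{1}{15} \cdot 1\right)} = \sqrt{-6 + \left(11 + \frac{1}{15}\right)} = \sqrt{-6 + \frac{166}{15}} = \sqrt{\frac{76}{15}} = \frac{2 \sqrt{285}}{15}$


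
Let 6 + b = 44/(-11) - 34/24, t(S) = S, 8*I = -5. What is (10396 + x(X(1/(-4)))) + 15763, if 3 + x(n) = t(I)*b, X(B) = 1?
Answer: 2511661/96 ≈ 26163.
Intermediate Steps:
I = -5/8 (I = (⅛)*(-5) = -5/8 ≈ -0.62500)
b = -137/12 (b = -6 + (44/(-11) - 34/24) = -6 + (44*(-1/11) - 34*1/24) = -6 + (-4 - 17/12) = -6 - 65/12 = -137/12 ≈ -11.417)
x(n) = 397/96 (x(n) = -3 - 5/8*(-137/12) = -3 + 685/96 = 397/96)
(10396 + x(X(1/(-4)))) + 15763 = (10396 + 397/96) + 15763 = 998413/96 + 15763 = 2511661/96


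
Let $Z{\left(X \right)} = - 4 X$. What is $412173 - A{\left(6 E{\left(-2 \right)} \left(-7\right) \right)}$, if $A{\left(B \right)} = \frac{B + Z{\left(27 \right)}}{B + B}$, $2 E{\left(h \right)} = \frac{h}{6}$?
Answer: $\frac{5770523}{14} \approx 4.1218 \cdot 10^{5}$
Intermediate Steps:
$E{\left(h \right)} = \frac{h}{12}$ ($E{\left(h \right)} = \frac{h \frac{1}{6}}{2} = \frac{\frac{1}{6} h}{2} = \frac{h}{12}$)
$A{\left(B \right)} = \frac{-108 + B}{2 B}$ ($A{\left(B \right)} = \frac{B - 108}{B + B} = \frac{B - 108}{2 B} = \left(-108 + B\right) \frac{1}{2 B} = \frac{-108 + B}{2 B}$)
$412173 - A{\left(6 E{\left(-2 \right)} \left(-7\right) \right)} = 412173 - \frac{-108 + 6 \cdot \frac{1}{12} \left(-2\right) \left(-7\right)}{2 \cdot 6 \cdot \frac{1}{12} \left(-2\right) \left(-7\right)} = 412173 - \frac{-108 + 6 \left(- \frac{1}{6}\right) \left(-7\right)}{2 \cdot 6 \left(- \frac{1}{6}\right) \left(-7\right)} = 412173 - \frac{-108 - -7}{2 \left(\left(-1\right) \left(-7\right)\right)} = 412173 - \frac{-108 + 7}{2 \cdot 7} = 412173 - \frac{1}{2} \cdot \frac{1}{7} \left(-101\right) = 412173 - - \frac{101}{14} = 412173 + \frac{101}{14} = \frac{5770523}{14}$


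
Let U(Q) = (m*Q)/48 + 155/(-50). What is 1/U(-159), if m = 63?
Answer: -80/16943 ≈ -0.0047217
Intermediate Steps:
U(Q) = -31/10 + 21*Q/16 (U(Q) = (63*Q)/48 + 155/(-50) = (63*Q)*(1/48) + 155*(-1/50) = 21*Q/16 - 31/10 = -31/10 + 21*Q/16)
1/U(-159) = 1/(-31/10 + (21/16)*(-159)) = 1/(-31/10 - 3339/16) = 1/(-16943/80) = -80/16943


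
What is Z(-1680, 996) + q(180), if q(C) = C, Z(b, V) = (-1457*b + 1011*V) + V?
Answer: 3455892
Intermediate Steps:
Z(b, V) = -1457*b + 1012*V
Z(-1680, 996) + q(180) = (-1457*(-1680) + 1012*996) + 180 = (2447760 + 1007952) + 180 = 3455712 + 180 = 3455892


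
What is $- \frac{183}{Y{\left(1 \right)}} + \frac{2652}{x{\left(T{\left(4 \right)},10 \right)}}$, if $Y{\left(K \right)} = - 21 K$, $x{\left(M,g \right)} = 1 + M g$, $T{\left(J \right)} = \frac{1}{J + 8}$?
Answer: $\frac{112055}{77} \approx 1455.3$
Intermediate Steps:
$T{\left(J \right)} = \frac{1}{8 + J}$
$- \frac{183}{Y{\left(1 \right)}} + \frac{2652}{x{\left(T{\left(4 \right)},10 \right)}} = - \frac{183}{\left(-21\right) 1} + \frac{2652}{1 + \frac{1}{8 + 4} \cdot 10} = - \frac{183}{-21} + \frac{2652}{1 + \frac{1}{12} \cdot 10} = \left(-183\right) \left(- \frac{1}{21}\right) + \frac{2652}{1 + \frac{1}{12} \cdot 10} = \frac{61}{7} + \frac{2652}{1 + \frac{5}{6}} = \frac{61}{7} + \frac{2652}{\frac{11}{6}} = \frac{61}{7} + 2652 \cdot \frac{6}{11} = \frac{61}{7} + \frac{15912}{11} = \frac{112055}{77}$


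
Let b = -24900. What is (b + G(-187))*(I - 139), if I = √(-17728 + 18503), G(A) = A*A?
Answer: -1399591 + 50345*√31 ≈ -1.1193e+6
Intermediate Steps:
G(A) = A²
I = 5*√31 (I = √775 = 5*√31 ≈ 27.839)
(b + G(-187))*(I - 139) = (-24900 + (-187)²)*(5*√31 - 139) = (-24900 + 34969)*(-139 + 5*√31) = 10069*(-139 + 5*√31) = -1399591 + 50345*√31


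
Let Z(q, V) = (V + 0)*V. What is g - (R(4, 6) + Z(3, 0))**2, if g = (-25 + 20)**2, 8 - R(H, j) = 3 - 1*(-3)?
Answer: 21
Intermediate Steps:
Z(q, V) = V**2 (Z(q, V) = V*V = V**2)
R(H, j) = 2 (R(H, j) = 8 - (3 - 1*(-3)) = 8 - (3 + 3) = 8 - 1*6 = 8 - 6 = 2)
g = 25 (g = (-5)**2 = 25)
g - (R(4, 6) + Z(3, 0))**2 = 25 - (2 + 0**2)**2 = 25 - (2 + 0)**2 = 25 - 1*2**2 = 25 - 1*4 = 25 - 4 = 21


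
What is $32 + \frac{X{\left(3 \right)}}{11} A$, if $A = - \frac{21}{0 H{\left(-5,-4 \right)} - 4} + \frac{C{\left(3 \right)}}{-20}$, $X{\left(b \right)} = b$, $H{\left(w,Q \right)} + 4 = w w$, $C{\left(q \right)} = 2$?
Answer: $\frac{7349}{220} \approx 33.405$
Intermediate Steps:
$H{\left(w,Q \right)} = -4 + w^{2}$ ($H{\left(w,Q \right)} = -4 + w w = -4 + w^{2}$)
$A = \frac{103}{20}$ ($A = - \frac{21}{0 \left(-4 + \left(-5\right)^{2}\right) - 4} + \frac{2}{-20} = - \frac{21}{0 \left(-4 + 25\right) - 4} + 2 \left(- \frac{1}{20}\right) = - \frac{21}{0 \cdot 21 - 4} - \frac{1}{10} = - \frac{21}{0 - 4} - \frac{1}{10} = - \frac{21}{-4} - \frac{1}{10} = \left(-21\right) \left(- \frac{1}{4}\right) - \frac{1}{10} = \frac{21}{4} - \frac{1}{10} = \frac{103}{20} \approx 5.15$)
$32 + \frac{X{\left(3 \right)}}{11} A = 32 + \frac{3}{11} \cdot \frac{103}{20} = 32 + \frac{309}{220} = \frac{7349}{220}$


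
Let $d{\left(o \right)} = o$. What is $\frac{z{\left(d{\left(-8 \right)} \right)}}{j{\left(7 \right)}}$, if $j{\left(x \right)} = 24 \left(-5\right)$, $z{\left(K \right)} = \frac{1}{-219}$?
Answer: $\frac{1}{26280} \approx 3.8052 \cdot 10^{-5}$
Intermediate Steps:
$z{\left(K \right)} = - \frac{1}{219}$
$j{\left(x \right)} = -120$
$\frac{z{\left(d{\left(-8 \right)} \right)}}{j{\left(7 \right)}} = - \frac{1}{219 \left(-120\right)} = \left(- \frac{1}{219}\right) \left(- \frac{1}{120}\right) = \frac{1}{26280}$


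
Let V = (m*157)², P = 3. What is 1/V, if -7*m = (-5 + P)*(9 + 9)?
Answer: 49/31945104 ≈ 1.5339e-6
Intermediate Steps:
m = 36/7 (m = -(-5 + 3)*(9 + 9)/7 = -(-2)*18/7 = -⅐*(-36) = 36/7 ≈ 5.1429)
V = 31945104/49 (V = ((36/7)*157)² = (5652/7)² = 31945104/49 ≈ 6.5194e+5)
1/V = 1/(31945104/49) = 49/31945104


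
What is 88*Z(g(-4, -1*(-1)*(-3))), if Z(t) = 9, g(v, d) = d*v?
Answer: 792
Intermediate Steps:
88*Z(g(-4, -1*(-1)*(-3))) = 88*9 = 792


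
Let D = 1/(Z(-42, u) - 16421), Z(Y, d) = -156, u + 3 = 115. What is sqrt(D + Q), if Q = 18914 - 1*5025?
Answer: 16*sqrt(123213279)/1507 ≈ 117.85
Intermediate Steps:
u = 112 (u = -3 + 115 = 112)
Q = 13889 (Q = 18914 - 5025 = 13889)
D = -1/16577 (D = 1/(-156 - 16421) = 1/(-16577) = -1/16577 ≈ -6.0325e-5)
sqrt(D + Q) = sqrt(-1/16577 + 13889) = sqrt(230237952/16577) = 16*sqrt(123213279)/1507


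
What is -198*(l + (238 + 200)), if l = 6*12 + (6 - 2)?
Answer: -101772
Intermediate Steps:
l = 76 (l = 72 + 4 = 76)
-198*(l + (238 + 200)) = -198*(76 + (238 + 200)) = -198*(76 + 438) = -198*514 = -101772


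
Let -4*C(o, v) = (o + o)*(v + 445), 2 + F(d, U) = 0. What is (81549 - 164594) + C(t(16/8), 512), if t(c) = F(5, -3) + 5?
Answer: -168961/2 ≈ -84481.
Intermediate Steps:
F(d, U) = -2 (F(d, U) = -2 + 0 = -2)
t(c) = 3 (t(c) = -2 + 5 = 3)
C(o, v) = -o*(445 + v)/2 (C(o, v) = -(o + o)*(v + 445)/4 = -2*o*(445 + v)/4 = -o*(445 + v)/2)
(81549 - 164594) + C(t(16/8), 512) = (81549 - 164594) - ½*3*(445 + 512) = -83045 - ½*3*957 = -83045 - 2871/2 = -168961/2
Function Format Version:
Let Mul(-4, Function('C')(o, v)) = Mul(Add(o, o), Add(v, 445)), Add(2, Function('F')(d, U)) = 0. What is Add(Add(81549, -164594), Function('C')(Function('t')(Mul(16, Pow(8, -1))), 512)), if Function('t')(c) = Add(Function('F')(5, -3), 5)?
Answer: Rational(-168961, 2) ≈ -84481.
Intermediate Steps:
Function('F')(d, U) = -2 (Function('F')(d, U) = Add(-2, 0) = -2)
Function('t')(c) = 3 (Function('t')(c) = Add(-2, 5) = 3)
Function('C')(o, v) = Mul(Rational(-1, 2), o, Add(445, v)) (Function('C')(o, v) = Mul(Rational(-1, 4), Mul(Add(o, o), Add(v, 445))) = Mul(Rational(-1, 4), Mul(Mul(2, o), Add(445, v))) = Mul(Rational(-1, 4), Mul(2, o, Add(445, v))) = Mul(Rational(-1, 2), o, Add(445, v)))
Add(Add(81549, -164594), Function('C')(Function('t')(Mul(16, Pow(8, -1))), 512)) = Add(Add(81549, -164594), Mul(Rational(-1, 2), 3, Add(445, 512))) = Add(-83045, Mul(Rational(-1, 2), 3, 957)) = Add(-83045, Rational(-2871, 2)) = Rational(-168961, 2)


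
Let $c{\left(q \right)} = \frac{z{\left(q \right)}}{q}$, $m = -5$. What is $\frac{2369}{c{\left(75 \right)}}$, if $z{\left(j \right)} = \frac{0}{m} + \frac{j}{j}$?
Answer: $177675$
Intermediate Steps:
$z{\left(j \right)} = 1$ ($z{\left(j \right)} = \frac{0}{-5} + \frac{j}{j} = 0 \left(- \frac{1}{5}\right) + 1 = 0 + 1 = 1$)
$c{\left(q \right)} = \frac{1}{q}$ ($c{\left(q \right)} = 1 \frac{1}{q} = \frac{1}{q}$)
$\frac{2369}{c{\left(75 \right)}} = \frac{2369}{\frac{1}{75}} = 2369 \frac{1}{\frac{1}{75}} = 2369 \cdot 75 = 177675$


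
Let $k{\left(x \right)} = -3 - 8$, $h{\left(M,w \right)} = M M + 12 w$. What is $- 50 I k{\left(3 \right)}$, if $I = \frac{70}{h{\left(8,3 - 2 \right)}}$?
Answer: $\frac{9625}{19} \approx 506.58$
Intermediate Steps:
$h{\left(M,w \right)} = M^{2} + 12 w$
$I = \frac{35}{38}$ ($I = \frac{70}{8^{2} + 12 \left(3 - 2\right)} = \frac{70}{64 + 12 \left(3 - 2\right)} = \frac{70}{64 + 12 \cdot 1} = \frac{70}{64 + 12} = \frac{70}{76} = 70 \cdot \frac{1}{76} = \frac{35}{38} \approx 0.92105$)
$k{\left(x \right)} = -11$ ($k{\left(x \right)} = -3 - 8 = -11$)
$- 50 I k{\left(3 \right)} = \left(-50\right) \frac{35}{38} \left(-11\right) = \left(- \frac{875}{19}\right) \left(-11\right) = \frac{9625}{19}$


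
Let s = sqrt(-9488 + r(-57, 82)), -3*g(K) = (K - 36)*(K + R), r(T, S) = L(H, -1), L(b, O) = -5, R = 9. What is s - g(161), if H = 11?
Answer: 21250/3 + I*sqrt(9493) ≈ 7083.3 + 97.432*I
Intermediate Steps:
r(T, S) = -5
g(K) = -(-36 + K)*(9 + K)/3 (g(K) = -(K - 36)*(K + 9)/3 = -(-36 + K)*(9 + K)/3)
s = I*sqrt(9493) (s = sqrt(-9488 - 5) = sqrt(-9493) = I*sqrt(9493) ≈ 97.432*I)
s - g(161) = I*sqrt(9493) - (108 + 9*161 - 1/3*161**2) = I*sqrt(9493) - (108 + 1449 - 1/3*25921) = I*sqrt(9493) - (108 + 1449 - 25921/3) = I*sqrt(9493) - 1*(-21250/3) = I*sqrt(9493) + 21250/3 = 21250/3 + I*sqrt(9493)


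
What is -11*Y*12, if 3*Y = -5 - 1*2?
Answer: 308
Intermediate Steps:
Y = -7/3 (Y = (-5 - 1*2)/3 = (-5 - 2)/3 = (1/3)*(-7) = -7/3 ≈ -2.3333)
-11*Y*12 = -(-77)*12/3 = -11*(-28) = 308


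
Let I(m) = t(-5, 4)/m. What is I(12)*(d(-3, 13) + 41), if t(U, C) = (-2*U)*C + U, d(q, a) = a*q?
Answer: 35/6 ≈ 5.8333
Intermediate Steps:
t(U, C) = U - 2*C*U (t(U, C) = -2*C*U + U = U - 2*C*U)
I(m) = 35/m (I(m) = (-5*(1 - 2*4))/m = (-5*(1 - 8))/m = (-5*(-7))/m = 35/m)
I(12)*(d(-3, 13) + 41) = (35/12)*(13*(-3) + 41) = (35*(1/12))*(-39 + 41) = (35/12)*2 = 35/6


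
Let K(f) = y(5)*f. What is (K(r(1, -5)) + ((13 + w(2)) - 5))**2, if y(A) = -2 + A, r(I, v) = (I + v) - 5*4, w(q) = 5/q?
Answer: 15129/4 ≈ 3782.3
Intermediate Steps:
r(I, v) = -20 + I + v (r(I, v) = (I + v) - 20 = -20 + I + v)
K(f) = 3*f (K(f) = (-2 + 5)*f = 3*f)
(K(r(1, -5)) + ((13 + w(2)) - 5))**2 = (3*(-20 + 1 - 5) + ((13 + 5/2) - 5))**2 = (3*(-24) + ((13 + 5*(1/2)) - 5))**2 = (-72 + ((13 + 5/2) - 5))**2 = (-72 + (31/2 - 5))**2 = (-72 + 21/2)**2 = (-123/2)**2 = 15129/4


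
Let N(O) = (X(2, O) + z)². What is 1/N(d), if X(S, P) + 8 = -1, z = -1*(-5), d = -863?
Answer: 1/16 ≈ 0.062500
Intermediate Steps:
z = 5
X(S, P) = -9 (X(S, P) = -8 - 1 = -9)
N(O) = 16 (N(O) = (-9 + 5)² = (-4)² = 16)
1/N(d) = 1/16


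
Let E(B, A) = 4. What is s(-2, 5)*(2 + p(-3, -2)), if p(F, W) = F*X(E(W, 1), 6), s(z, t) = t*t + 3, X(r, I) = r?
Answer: -280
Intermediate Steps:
s(z, t) = 3 + t² (s(z, t) = t² + 3 = 3 + t²)
p(F, W) = 4*F (p(F, W) = F*4 = 4*F)
s(-2, 5)*(2 + p(-3, -2)) = (3 + 5²)*(2 + 4*(-3)) = (3 + 25)*(2 - 12) = 28*(-10) = -280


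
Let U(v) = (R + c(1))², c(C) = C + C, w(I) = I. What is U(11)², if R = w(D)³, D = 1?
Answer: 81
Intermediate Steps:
R = 1 (R = 1³ = 1)
c(C) = 2*C
U(v) = 9 (U(v) = (1 + 2*1)² = (1 + 2)² = 3² = 9)
U(11)² = 9² = 81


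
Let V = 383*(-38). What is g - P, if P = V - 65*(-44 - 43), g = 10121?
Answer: 19020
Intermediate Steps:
V = -14554
P = -8899 (P = -14554 - 65*(-44 - 43) = -14554 - 65*(-87) = -14554 + 5655 = -8899)
g - P = 10121 - 1*(-8899) = 10121 + 8899 = 19020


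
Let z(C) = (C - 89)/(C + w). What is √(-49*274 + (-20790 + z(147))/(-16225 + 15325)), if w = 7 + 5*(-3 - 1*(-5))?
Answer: I*√81108992018/2460 ≈ 115.77*I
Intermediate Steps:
w = 17 (w = 7 + 5*(-3 + 5) = 7 + 5*2 = 7 + 10 = 17)
z(C) = (-89 + C)/(17 + C) (z(C) = (C - 89)/(C + 17) = (-89 + C)/(17 + C))
√(-49*274 + (-20790 + z(147))/(-16225 + 15325)) = √(-49*274 + (-20790 + (-89 + 147)/(17 + 147))/(-16225 + 15325)) = √(-13426 + (-20790 + 58/164)/(-900)) = √(-13426 + (-20790 + (1/164)*58)*(-1/900)) = √(-13426 + (-20790 + 29/82)*(-1/900)) = √(-13426 - 1704751/82*(-1/900)) = √(-13426 + 1704751/73800) = √(-989134049/73800) = I*√81108992018/2460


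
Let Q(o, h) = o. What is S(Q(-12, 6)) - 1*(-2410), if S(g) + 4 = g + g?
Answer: 2382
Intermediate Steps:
S(g) = -4 + 2*g (S(g) = -4 + (g + g) = -4 + 2*g)
S(Q(-12, 6)) - 1*(-2410) = (-4 + 2*(-12)) - 1*(-2410) = (-4 - 24) + 2410 = -28 + 2410 = 2382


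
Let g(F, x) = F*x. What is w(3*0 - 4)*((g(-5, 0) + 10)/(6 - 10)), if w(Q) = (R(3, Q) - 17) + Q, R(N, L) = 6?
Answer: 75/2 ≈ 37.500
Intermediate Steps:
w(Q) = -11 + Q (w(Q) = (6 - 17) + Q = -11 + Q)
w(3*0 - 4)*((g(-5, 0) + 10)/(6 - 10)) = (-11 + (3*0 - 4))*((-5*0 + 10)/(6 - 10)) = (-11 + (0 - 4))*((0 + 10)/(-4)) = (-11 - 4)*(10*(-¼)) = -15*(-5/2) = 75/2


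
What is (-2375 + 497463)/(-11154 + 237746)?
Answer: 319/146 ≈ 2.1849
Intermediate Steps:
(-2375 + 497463)/(-11154 + 237746) = 495088/226592 = 495088*(1/226592) = 319/146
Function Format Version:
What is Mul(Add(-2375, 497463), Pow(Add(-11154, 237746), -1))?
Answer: Rational(319, 146) ≈ 2.1849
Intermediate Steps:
Mul(Add(-2375, 497463), Pow(Add(-11154, 237746), -1)) = Mul(495088, Pow(226592, -1)) = Mul(495088, Rational(1, 226592)) = Rational(319, 146)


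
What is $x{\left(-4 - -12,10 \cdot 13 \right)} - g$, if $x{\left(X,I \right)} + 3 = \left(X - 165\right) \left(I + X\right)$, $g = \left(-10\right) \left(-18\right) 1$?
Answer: $-21849$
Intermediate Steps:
$g = 180$ ($g = 180 \cdot 1 = 180$)
$x{\left(X,I \right)} = -3 + \left(-165 + X\right) \left(I + X\right)$ ($x{\left(X,I \right)} = -3 + \left(X - 165\right) \left(I + X\right) = -3 + \left(-165 + X\right) \left(I + X\right)$)
$x{\left(-4 - -12,10 \cdot 13 \right)} - g = \left(-3 + \left(-4 - -12\right)^{2} - 165 \cdot 10 \cdot 13 - 165 \left(-4 - -12\right) + 10 \cdot 13 \left(-4 - -12\right)\right) - 180 = \left(-3 + \left(-4 + 12\right)^{2} - 21450 - 165 \left(-4 + 12\right) + 130 \left(-4 + 12\right)\right) - 180 = \left(-3 + 8^{2} - 21450 - 1320 + 130 \cdot 8\right) - 180 = \left(-3 + 64 - 21450 - 1320 + 1040\right) - 180 = -21669 - 180 = -21849$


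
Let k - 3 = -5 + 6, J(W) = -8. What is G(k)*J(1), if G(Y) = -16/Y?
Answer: 32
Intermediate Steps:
k = 4 (k = 3 + (-5 + 6) = 3 + 1 = 4)
G(k)*J(1) = -16/4*(-8) = -16*1/4*(-8) = -4*(-8) = 32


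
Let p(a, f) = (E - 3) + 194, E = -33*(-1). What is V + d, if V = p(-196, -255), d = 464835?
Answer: 465059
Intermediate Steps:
E = 33
p(a, f) = 224 (p(a, f) = (33 - 3) + 194 = 30 + 194 = 224)
V = 224
V + d = 224 + 464835 = 465059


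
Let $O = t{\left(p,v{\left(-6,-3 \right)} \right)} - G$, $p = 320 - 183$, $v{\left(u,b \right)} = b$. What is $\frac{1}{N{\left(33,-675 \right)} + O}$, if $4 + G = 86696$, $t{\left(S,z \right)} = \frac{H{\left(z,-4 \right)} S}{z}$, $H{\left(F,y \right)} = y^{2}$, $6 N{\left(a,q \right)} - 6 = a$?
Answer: $- \frac{6}{524497} \approx -1.144 \cdot 10^{-5}$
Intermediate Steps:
$N{\left(a,q \right)} = 1 + \frac{a}{6}$
$p = 137$ ($p = 320 - 183 = 137$)
$t{\left(S,z \right)} = \frac{16 S}{z}$ ($t{\left(S,z \right)} = \frac{\left(-4\right)^{2} S}{z} = \frac{16 S}{z}$)
$G = 86692$ ($G = -4 + 86696 = 86692$)
$O = - \frac{262268}{3}$ ($O = 16 \cdot 137 \frac{1}{-3} - 86692 = 16 \cdot 137 \left(- \frac{1}{3}\right) - 86692 = - \frac{2192}{3} - 86692 = - \frac{262268}{3} \approx -87423.0$)
$\frac{1}{N{\left(33,-675 \right)} + O} = \frac{1}{\left(1 + \frac{1}{6} \cdot 33\right) - \frac{262268}{3}} = \frac{1}{\left(1 + \frac{11}{2}\right) - \frac{262268}{3}} = \frac{1}{\frac{13}{2} - \frac{262268}{3}} = \frac{1}{- \frac{524497}{6}} = - \frac{6}{524497}$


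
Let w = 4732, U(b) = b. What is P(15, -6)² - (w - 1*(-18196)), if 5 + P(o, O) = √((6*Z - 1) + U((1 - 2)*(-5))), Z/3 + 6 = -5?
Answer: -22928 + (5 - I*√194)² ≈ -23097.0 - 139.28*I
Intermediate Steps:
Z = -33 (Z = -18 + 3*(-5) = -18 - 15 = -33)
P(o, O) = -5 + I*√194 (P(o, O) = -5 + √((6*(-33) - 1) + (1 - 2)*(-5)) = -5 + √((-198 - 1) - 1*(-5)) = -5 + √(-199 + 5) = -5 + √(-194) = -5 + I*√194)
P(15, -6)² - (w - 1*(-18196)) = (-5 + I*√194)² - (4732 - 1*(-18196)) = (-5 + I*√194)² - (4732 + 18196) = (-5 + I*√194)² - 1*22928 = (-5 + I*√194)² - 22928 = -22928 + (-5 + I*√194)²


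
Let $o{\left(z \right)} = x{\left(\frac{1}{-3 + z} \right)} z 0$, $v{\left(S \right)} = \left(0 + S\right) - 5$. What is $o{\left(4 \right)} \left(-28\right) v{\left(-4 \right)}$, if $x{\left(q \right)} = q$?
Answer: $0$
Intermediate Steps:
$v{\left(S \right)} = -5 + S$ ($v{\left(S \right)} = S - 5 = -5 + S$)
$o{\left(z \right)} = 0$ ($o{\left(z \right)} = \frac{z}{-3 + z} 0 = 0$)
$o{\left(4 \right)} \left(-28\right) v{\left(-4 \right)} = 0 \left(-28\right) \left(-5 - 4\right) = 0 \left(-9\right) = 0$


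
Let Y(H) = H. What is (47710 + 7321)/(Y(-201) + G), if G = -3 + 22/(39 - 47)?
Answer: -220124/827 ≈ -266.17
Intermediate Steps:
G = -23/4 (G = -3 + 22/(-8) = -3 + 22*(-⅛) = -3 - 11/4 = -23/4 ≈ -5.7500)
(47710 + 7321)/(Y(-201) + G) = (47710 + 7321)/(-201 - 23/4) = 55031/(-827/4) = 55031*(-4/827) = -220124/827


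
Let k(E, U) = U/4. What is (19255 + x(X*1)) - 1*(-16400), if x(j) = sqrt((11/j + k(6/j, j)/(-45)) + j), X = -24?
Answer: 35655 + I*sqrt(9730)/20 ≈ 35655.0 + 4.932*I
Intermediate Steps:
k(E, U) = U/4 (k(E, U) = U*(1/4) = U/4)
x(j) = sqrt(11/j + 179*j/180) (x(j) = sqrt((11/j + (j/4)/(-45)) + j) = sqrt((11/j + (j/4)*(-1/45)) + j) = sqrt((11/j - j/180) + j) = sqrt(11/j + 179*j/180))
(19255 + x(X*1)) - 1*(-16400) = (19255 + sqrt(895*(-24*1) + 9900/((-24*1)))/30) - 1*(-16400) = (19255 + sqrt(895*(-24) + 9900/(-24))/30) + 16400 = (19255 + sqrt(-21480 + 9900*(-1/24))/30) + 16400 = (19255 + sqrt(-21480 - 825/2)/30) + 16400 = (19255 + sqrt(-43785/2)/30) + 16400 = (19255 + (3*I*sqrt(9730)/2)/30) + 16400 = (19255 + I*sqrt(9730)/20) + 16400 = 35655 + I*sqrt(9730)/20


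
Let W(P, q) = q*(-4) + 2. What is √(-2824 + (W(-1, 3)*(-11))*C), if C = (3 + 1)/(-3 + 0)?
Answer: 4*I*√1671/3 ≈ 54.504*I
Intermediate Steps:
W(P, q) = 2 - 4*q (W(P, q) = -4*q + 2 = 2 - 4*q)
C = -4/3 (C = 4/(-3) = 4*(-⅓) = -4/3 ≈ -1.3333)
√(-2824 + (W(-1, 3)*(-11))*C) = √(-2824 + ((2 - 4*3)*(-11))*(-4/3)) = √(-2824 + ((2 - 12)*(-11))*(-4/3)) = √(-2824 - 10*(-11)*(-4/3)) = √(-2824 + 110*(-4/3)) = √(-2824 - 440/3) = √(-8912/3) = 4*I*√1671/3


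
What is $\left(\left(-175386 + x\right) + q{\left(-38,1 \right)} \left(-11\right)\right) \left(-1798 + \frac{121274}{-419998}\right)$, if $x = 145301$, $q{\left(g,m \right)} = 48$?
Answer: $\frac{11560657778307}{209999} \approx 5.5051 \cdot 10^{7}$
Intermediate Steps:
$\left(\left(-175386 + x\right) + q{\left(-38,1 \right)} \left(-11\right)\right) \left(-1798 + \frac{121274}{-419998}\right) = \left(\left(-175386 + 145301\right) + 48 \left(-11\right)\right) \left(-1798 + \frac{121274}{-419998}\right) = \left(-30085 - 528\right) \left(-1798 + 121274 \left(- \frac{1}{419998}\right)\right) = - 30613 \left(-1798 - \frac{60637}{209999}\right) = \left(-30613\right) \left(- \frac{377638839}{209999}\right) = \frac{11560657778307}{209999}$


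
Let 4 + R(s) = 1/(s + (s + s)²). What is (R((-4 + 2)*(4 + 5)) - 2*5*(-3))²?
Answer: 1104166441/1633284 ≈ 676.04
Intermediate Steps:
R(s) = -4 + 1/(s + 4*s²) (R(s) = -4 + 1/(s + (s + s)²) = -4 + 1/(s + (2*s)²) = -4 + 1/(s + 4*s²))
(R((-4 + 2)*(4 + 5)) - 2*5*(-3))² = ((1 - 16*(-4 + 2)²*(4 + 5)² - 4*(-4 + 2)*(4 + 5))/((((-4 + 2)*(4 + 5)))*(1 + 4*((-4 + 2)*(4 + 5)))) - 2*5*(-3))² = ((1 - 16*(-2*9)² - (-8)*9)/(((-2*9))*(1 + 4*(-2*9))) - 10*(-3))² = ((1 - 16*(-18)² - 4*(-18))/((-18)*(1 + 4*(-18))) + 30)² = (-(1 - 16*324 + 72)/(18*(1 - 72)) + 30)² = (-1/18*(1 - 5184 + 72)/(-71) + 30)² = (-1/18*(-1/71)*(-5111) + 30)² = (-5111/1278 + 30)² = (33229/1278)² = 1104166441/1633284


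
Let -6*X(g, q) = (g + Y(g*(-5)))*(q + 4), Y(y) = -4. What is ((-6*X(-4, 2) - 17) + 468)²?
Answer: 162409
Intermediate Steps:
X(g, q) = -(-4 + g)*(4 + q)/6 (X(g, q) = -(g - 4)*(q + 4)/6 = -(-4 + g)*(4 + q)/6)
((-6*X(-4, 2) - 17) + 468)² = ((-6*(8/3 - ⅔*(-4) + (⅔)*2 - ⅙*(-4)*2) - 17) + 468)² = ((-6*(8/3 + 8/3 + 4/3 + 4/3) - 17) + 468)² = ((-6*8 - 17) + 468)² = ((-48 - 17) + 468)² = (-65 + 468)² = 403² = 162409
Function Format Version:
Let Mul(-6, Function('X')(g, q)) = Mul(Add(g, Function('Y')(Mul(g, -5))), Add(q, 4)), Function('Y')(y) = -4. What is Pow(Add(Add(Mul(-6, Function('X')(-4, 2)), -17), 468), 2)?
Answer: 162409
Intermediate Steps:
Function('X')(g, q) = Mul(Rational(-1, 6), Add(-4, g), Add(4, q)) (Function('X')(g, q) = Mul(Rational(-1, 6), Mul(Add(g, -4), Add(q, 4))) = Mul(Rational(-1, 6), Mul(Add(-4, g), Add(4, q))) = Mul(Rational(-1, 6), Add(-4, g), Add(4, q)))
Pow(Add(Add(Mul(-6, Function('X')(-4, 2)), -17), 468), 2) = Pow(Add(Add(Mul(-6, Add(Rational(8, 3), Mul(Rational(-2, 3), -4), Mul(Rational(2, 3), 2), Mul(Rational(-1, 6), -4, 2))), -17), 468), 2) = Pow(Add(Add(Mul(-6, Add(Rational(8, 3), Rational(8, 3), Rational(4, 3), Rational(4, 3))), -17), 468), 2) = Pow(Add(Add(Mul(-6, 8), -17), 468), 2) = Pow(Add(Add(-48, -17), 468), 2) = Pow(Add(-65, 468), 2) = Pow(403, 2) = 162409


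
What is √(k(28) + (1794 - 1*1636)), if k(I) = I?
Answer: √186 ≈ 13.638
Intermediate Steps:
√(k(28) + (1794 - 1*1636)) = √(28 + (1794 - 1*1636)) = √(28 + (1794 - 1636)) = √(28 + 158) = √186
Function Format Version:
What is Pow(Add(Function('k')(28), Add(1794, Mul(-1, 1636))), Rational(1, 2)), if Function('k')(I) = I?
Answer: Pow(186, Rational(1, 2)) ≈ 13.638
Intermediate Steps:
Pow(Add(Function('k')(28), Add(1794, Mul(-1, 1636))), Rational(1, 2)) = Pow(Add(28, Add(1794, Mul(-1, 1636))), Rational(1, 2)) = Pow(Add(28, Add(1794, -1636)), Rational(1, 2)) = Pow(Add(28, 158), Rational(1, 2)) = Pow(186, Rational(1, 2))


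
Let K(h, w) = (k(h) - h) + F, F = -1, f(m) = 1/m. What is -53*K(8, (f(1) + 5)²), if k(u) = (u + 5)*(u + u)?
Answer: -10547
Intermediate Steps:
k(u) = 2*u*(5 + u) (k(u) = (5 + u)*(2*u) = 2*u*(5 + u))
K(h, w) = -1 - h + 2*h*(5 + h) (K(h, w) = (2*h*(5 + h) - h) - 1 = (-h + 2*h*(5 + h)) - 1 = -1 - h + 2*h*(5 + h))
-53*K(8, (f(1) + 5)²) = -53*(-1 - 1*8 + 2*8*(5 + 8)) = -53*(-1 - 8 + 2*8*13) = -53*(-1 - 8 + 208) = -53*199 = -10547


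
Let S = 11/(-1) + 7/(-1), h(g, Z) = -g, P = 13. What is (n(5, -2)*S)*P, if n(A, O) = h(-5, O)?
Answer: -1170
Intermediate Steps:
n(A, O) = 5 (n(A, O) = -1*(-5) = 5)
S = -18 (S = 11*(-1) + 7*(-1) = -11 - 7 = -18)
(n(5, -2)*S)*P = (5*(-18))*13 = -90*13 = -1170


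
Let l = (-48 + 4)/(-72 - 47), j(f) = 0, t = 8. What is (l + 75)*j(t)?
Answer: 0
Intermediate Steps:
l = 44/119 (l = -44/(-119) = -44*(-1/119) = 44/119 ≈ 0.36975)
(l + 75)*j(t) = (44/119 + 75)*0 = (8969/119)*0 = 0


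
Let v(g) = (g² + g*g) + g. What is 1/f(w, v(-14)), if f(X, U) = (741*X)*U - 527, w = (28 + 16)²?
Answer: 1/542269201 ≈ 1.8441e-9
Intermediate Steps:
w = 1936 (w = 44² = 1936)
v(g) = g + 2*g² (v(g) = (g² + g²) + g = 2*g² + g = g + 2*g²)
f(X, U) = -527 + 741*U*X (f(X, U) = 741*U*X - 527 = -527 + 741*U*X)
1/f(w, v(-14)) = 1/(-527 + 741*(-14*(1 + 2*(-14)))*1936) = 1/(-527 + 741*(-14*(1 - 28))*1936) = 1/(-527 + 741*(-14*(-27))*1936) = 1/(-527 + 741*378*1936) = 1/(-527 + 542269728) = 1/542269201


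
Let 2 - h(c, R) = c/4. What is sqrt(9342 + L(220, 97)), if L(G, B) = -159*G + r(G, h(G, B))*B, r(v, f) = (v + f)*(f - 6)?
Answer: I*sqrt(981379) ≈ 990.65*I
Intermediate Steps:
h(c, R) = 2 - c/4
r(v, f) = (-6 + f)*(f + v) (r(v, f) = (f + v)*(-6 + f) = (-6 + f)*(f + v))
L(G, B) = -159*G + B*(-12 + (2 - G/4)**2 - 9*G/2 + G*(2 - G/4)) (L(G, B) = -159*G + ((2 - G/4)**2 - 6*(2 - G/4) - 6*G + (2 - G/4)*G)*B = -159*G + ((2 - G/4)**2 + (-12 + 3*G/2) - 6*G + G*(2 - G/4))*B = -159*G + (-12 + (2 - G/4)**2 - 9*G/2 + G*(2 - G/4))*B = -159*G + B*(-12 + (2 - G/4)**2 - 9*G/2 + G*(2 - G/4)))
sqrt(9342 + L(220, 97)) = sqrt(9342 + (-159*220 - 8*97 - 7/2*97*220 - 3/16*97*220**2)) = sqrt(9342 + (-34980 - 776 - 74690 - 3/16*97*48400)) = sqrt(9342 + (-34980 - 776 - 74690 - 880275)) = sqrt(9342 - 990721) = sqrt(-981379) = I*sqrt(981379)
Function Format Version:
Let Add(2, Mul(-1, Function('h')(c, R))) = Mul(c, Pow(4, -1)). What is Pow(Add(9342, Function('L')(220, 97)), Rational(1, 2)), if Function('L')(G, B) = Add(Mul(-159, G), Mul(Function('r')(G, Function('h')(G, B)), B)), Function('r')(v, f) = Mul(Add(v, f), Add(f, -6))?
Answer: Mul(I, Pow(981379, Rational(1, 2))) ≈ Mul(990.65, I)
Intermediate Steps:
Function('h')(c, R) = Add(2, Mul(Rational(-1, 4), c)) (Function('h')(c, R) = Add(2, Mul(-1, Mul(c, Pow(4, -1)))) = Add(2, Mul(-1, Mul(c, Rational(1, 4)))) = Add(2, Mul(-1, Mul(Rational(1, 4), c))) = Add(2, Mul(Rational(-1, 4), c)))
Function('r')(v, f) = Mul(Add(-6, f), Add(f, v)) (Function('r')(v, f) = Mul(Add(f, v), Add(-6, f)) = Mul(Add(-6, f), Add(f, v)))
Function('L')(G, B) = Add(Mul(-159, G), Mul(B, Add(-12, Pow(Add(2, Mul(Rational(-1, 4), G)), 2), Mul(Rational(-9, 2), G), Mul(G, Add(2, Mul(Rational(-1, 4), G)))))) (Function('L')(G, B) = Add(Mul(-159, G), Mul(Add(Pow(Add(2, Mul(Rational(-1, 4), G)), 2), Mul(-6, Add(2, Mul(Rational(-1, 4), G))), Mul(-6, G), Mul(Add(2, Mul(Rational(-1, 4), G)), G)), B)) = Add(Mul(-159, G), Mul(Add(Pow(Add(2, Mul(Rational(-1, 4), G)), 2), Add(-12, Mul(Rational(3, 2), G)), Mul(-6, G), Mul(G, Add(2, Mul(Rational(-1, 4), G)))), B)) = Add(Mul(-159, G), Mul(Add(-12, Pow(Add(2, Mul(Rational(-1, 4), G)), 2), Mul(Rational(-9, 2), G), Mul(G, Add(2, Mul(Rational(-1, 4), G)))), B)) = Add(Mul(-159, G), Mul(B, Add(-12, Pow(Add(2, Mul(Rational(-1, 4), G)), 2), Mul(Rational(-9, 2), G), Mul(G, Add(2, Mul(Rational(-1, 4), G)))))))
Pow(Add(9342, Function('L')(220, 97)), Rational(1, 2)) = Pow(Add(9342, Add(Mul(-159, 220), Mul(-8, 97), Mul(Rational(-7, 2), 97, 220), Mul(Rational(-3, 16), 97, Pow(220, 2)))), Rational(1, 2)) = Pow(Add(9342, Add(-34980, -776, -74690, Mul(Rational(-3, 16), 97, 48400))), Rational(1, 2)) = Pow(Add(9342, Add(-34980, -776, -74690, -880275)), Rational(1, 2)) = Pow(Add(9342, -990721), Rational(1, 2)) = Pow(-981379, Rational(1, 2)) = Mul(I, Pow(981379, Rational(1, 2)))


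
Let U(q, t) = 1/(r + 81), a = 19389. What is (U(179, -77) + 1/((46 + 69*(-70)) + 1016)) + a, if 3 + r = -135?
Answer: 462698671/23864 ≈ 19389.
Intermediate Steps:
r = -138 (r = -3 - 135 = -138)
U(q, t) = -1/57 (U(q, t) = 1/(-138 + 81) = 1/(-57) = -1/57)
(U(179, -77) + 1/((46 + 69*(-70)) + 1016)) + a = (-1/57 + 1/((46 + 69*(-70)) + 1016)) + 19389 = (-1/57 + 1/((46 - 4830) + 1016)) + 19389 = (-1/57 + 1/(-4784 + 1016)) + 19389 = (-1/57 + 1/(-3768)) + 19389 = (-1/57 - 1/3768) + 19389 = -425/23864 + 19389 = 462698671/23864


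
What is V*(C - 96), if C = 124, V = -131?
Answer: -3668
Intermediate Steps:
V*(C - 96) = -131*(124 - 96) = -131*28 = -3668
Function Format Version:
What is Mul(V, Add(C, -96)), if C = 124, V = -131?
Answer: -3668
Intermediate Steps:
Mul(V, Add(C, -96)) = Mul(-131, Add(124, -96)) = Mul(-131, 28) = -3668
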